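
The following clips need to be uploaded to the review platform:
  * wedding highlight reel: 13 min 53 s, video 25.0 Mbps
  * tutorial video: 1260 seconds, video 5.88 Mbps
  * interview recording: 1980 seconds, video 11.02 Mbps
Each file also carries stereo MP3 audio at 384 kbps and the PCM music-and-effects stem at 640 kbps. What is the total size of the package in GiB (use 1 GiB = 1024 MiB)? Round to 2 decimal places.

Audio total: 384 + 640 = 1024 kbps = 1.024 Mbps.
wedding highlight reel: 26.024 Mbps × 833 s = 21678.0 Mb
tutorial video: 6.904 Mbps × 1260 s = 8699.0 Mb
interview recording: 12.044 Mbps × 1980 s = 23847.1 Mb
Total: 54224.2 Mb = 6778.0 MB.
= 6.313 GiB.

6.31 GiB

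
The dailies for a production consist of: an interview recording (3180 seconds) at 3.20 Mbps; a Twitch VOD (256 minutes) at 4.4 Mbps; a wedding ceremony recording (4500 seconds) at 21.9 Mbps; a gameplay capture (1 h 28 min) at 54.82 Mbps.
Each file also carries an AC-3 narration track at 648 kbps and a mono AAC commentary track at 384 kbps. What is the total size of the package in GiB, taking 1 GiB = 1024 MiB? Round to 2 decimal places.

Audio total: 648 + 384 = 1032 kbps = 1.032 Mbps.
interview recording: 4.232 Mbps × 3180 s = 13457.8 Mb
Twitch VOD: 5.432 Mbps × 15360 s = 83435.5 Mb
wedding ceremony recording: 22.932 Mbps × 4500 s = 103194.0 Mb
gameplay capture: 55.852 Mbps × 5280 s = 294898.6 Mb
Total: 494985.8 Mb = 61873.2 MB.
= 57.62 GiB.

57.62 GiB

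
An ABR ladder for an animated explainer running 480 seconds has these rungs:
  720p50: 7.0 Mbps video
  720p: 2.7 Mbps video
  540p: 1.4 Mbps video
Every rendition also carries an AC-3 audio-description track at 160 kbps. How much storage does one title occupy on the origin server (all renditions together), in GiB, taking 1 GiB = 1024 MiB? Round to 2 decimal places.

Audio: 160 kbps = 0.160 Mbps.
Sum of rendition bitrates: (7.0+0.160) + (2.7+0.160) + (1.4+0.160) = 11.580 Mbps.
× 480 s = 5,558 Mb = 694.8 MB = 0.6471 GiB.

0.65 GiB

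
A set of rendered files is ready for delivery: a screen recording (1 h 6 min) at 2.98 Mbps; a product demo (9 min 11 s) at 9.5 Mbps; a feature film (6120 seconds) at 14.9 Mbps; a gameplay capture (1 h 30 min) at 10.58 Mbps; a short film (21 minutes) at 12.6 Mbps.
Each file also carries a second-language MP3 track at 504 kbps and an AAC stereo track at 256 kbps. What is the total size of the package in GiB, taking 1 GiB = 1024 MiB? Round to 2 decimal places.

Audio total: 504 + 256 = 760 kbps = 0.760 Mbps.
screen recording: 3.740 Mbps × 3960 s = 14810.4 Mb
product demo: 10.260 Mbps × 551 s = 5653.3 Mb
feature film: 15.660 Mbps × 6120 s = 95839.2 Mb
gameplay capture: 11.340 Mbps × 5400 s = 61236.0 Mb
short film: 13.360 Mbps × 1260 s = 16833.6 Mb
Total: 194372.5 Mb = 24296.6 MB.
= 22.63 GiB.

22.63 GiB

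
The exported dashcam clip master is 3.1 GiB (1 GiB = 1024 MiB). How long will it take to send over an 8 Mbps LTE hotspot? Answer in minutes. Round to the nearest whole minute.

File: 3.1 GiB = 26628.8 Mb.
At 8 Mbps: 26628.8 / 8 = 3328.6 s ≈ 55.5 minutes.

55 minutes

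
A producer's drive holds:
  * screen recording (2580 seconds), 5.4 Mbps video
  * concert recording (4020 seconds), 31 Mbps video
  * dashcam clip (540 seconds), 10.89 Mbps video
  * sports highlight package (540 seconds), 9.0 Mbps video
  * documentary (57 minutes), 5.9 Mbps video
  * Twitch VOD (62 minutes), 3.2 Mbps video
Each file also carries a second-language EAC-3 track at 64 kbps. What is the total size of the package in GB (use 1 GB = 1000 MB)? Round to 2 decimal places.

22.79 GB

Audio: 64 kbps = 0.064 Mbps.
screen recording: 5.464 Mbps × 2580 s = 14097.1 Mb
concert recording: 31.064 Mbps × 4020 s = 124877.3 Mb
dashcam clip: 10.954 Mbps × 540 s = 5915.2 Mb
sports highlight package: 9.064 Mbps × 540 s = 4894.6 Mb
documentary: 5.964 Mbps × 3420 s = 20396.9 Mb
Twitch VOD: 3.264 Mbps × 3720 s = 12142.1 Mb
Total: 182323.1 Mb = 22790.4 MB.
= 22.79 GB.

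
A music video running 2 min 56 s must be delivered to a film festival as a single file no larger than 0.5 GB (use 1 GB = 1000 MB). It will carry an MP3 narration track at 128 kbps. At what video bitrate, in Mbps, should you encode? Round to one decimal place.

22.6 Mbps

Budget: 0.5 GB = 4000.0 Mb.
2 min 56 s = 176 s
Total bitrate budget: 4000.0 Mb / 176 s = 22.727 Mbps.
Audio: 128 kbps = 0.128 Mbps.
Video: 22.727 − 0.128 = 22.599 Mbps.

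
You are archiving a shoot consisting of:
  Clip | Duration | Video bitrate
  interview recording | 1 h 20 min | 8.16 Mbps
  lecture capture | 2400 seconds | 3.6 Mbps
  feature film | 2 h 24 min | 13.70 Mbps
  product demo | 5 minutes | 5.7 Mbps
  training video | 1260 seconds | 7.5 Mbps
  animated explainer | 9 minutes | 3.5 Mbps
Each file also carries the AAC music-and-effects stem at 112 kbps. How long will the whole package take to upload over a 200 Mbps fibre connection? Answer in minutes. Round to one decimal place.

Audio: 112 kbps = 0.112 Mbps.
interview recording: 8.272 Mbps × 4800 s = 39705.6 Mb
lecture capture: 3.712 Mbps × 2400 s = 8908.8 Mb
feature film: 13.812 Mbps × 8640 s = 119335.7 Mb
product demo: 5.812 Mbps × 300 s = 1743.6 Mb
training video: 7.612 Mbps × 1260 s = 9591.1 Mb
animated explainer: 3.612 Mbps × 540 s = 1950.5 Mb
Total: 181235.3 Mb = 22654.4 MB.
At 200 Mbps: 181235.3 / 200 = 906 s ≈ 15.1 minutes.

15.1 minutes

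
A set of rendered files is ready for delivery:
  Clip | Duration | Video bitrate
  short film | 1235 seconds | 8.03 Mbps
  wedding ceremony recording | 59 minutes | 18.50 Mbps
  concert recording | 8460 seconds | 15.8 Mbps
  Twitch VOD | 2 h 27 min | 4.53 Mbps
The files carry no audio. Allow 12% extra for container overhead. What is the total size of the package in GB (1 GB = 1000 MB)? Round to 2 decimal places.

short film: 8.030 Mbps × 1235 s × 1.12 = 11107.1 Mb
wedding ceremony recording: 18.500 Mbps × 3540 s × 1.12 = 73348.8 Mb
concert recording: 15.800 Mbps × 8460 s × 1.12 = 149708.2 Mb
Twitch VOD: 4.530 Mbps × 8820 s × 1.12 = 44749.2 Mb
Total: 278913.2 Mb = 34864.2 MB.
= 34.86 GB.

34.86 GB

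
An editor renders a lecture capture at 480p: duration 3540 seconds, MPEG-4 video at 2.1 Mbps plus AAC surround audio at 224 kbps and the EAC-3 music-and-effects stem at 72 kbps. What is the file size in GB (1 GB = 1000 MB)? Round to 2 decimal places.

Audio total: 224 + 72 = 296 kbps = 0.296 Mbps.
Total bitrate: 2.1 + 0.296 = 2.396 Mbps.
Stream data: 2.396 Mbps × 3540 s = 8481.8 Mb.
8,482 Mb ÷ 8 = 1,060 MB → 1.060 GB.

1.06 GB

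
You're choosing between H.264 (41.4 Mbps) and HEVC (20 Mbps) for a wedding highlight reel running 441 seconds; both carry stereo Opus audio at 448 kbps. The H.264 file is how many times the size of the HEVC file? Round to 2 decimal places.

Audio: 448 kbps = 0.448 Mbps.
H.264: 41.848 Mbps × 441 s = 18455.0 Mb = 2.307 GB.
HEVC: 20.448 Mbps × 441 s = 9017.6 Mb = 1.127 GB.
Ratio: 2.307 / 1.127 = 2.047.

2.05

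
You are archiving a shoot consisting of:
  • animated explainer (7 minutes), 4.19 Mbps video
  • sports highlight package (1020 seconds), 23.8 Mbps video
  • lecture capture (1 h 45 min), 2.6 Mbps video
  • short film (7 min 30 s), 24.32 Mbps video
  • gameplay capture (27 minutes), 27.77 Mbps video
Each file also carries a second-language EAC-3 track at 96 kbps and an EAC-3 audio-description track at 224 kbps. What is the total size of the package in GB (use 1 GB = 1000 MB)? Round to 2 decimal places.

12.69 GB

Audio total: 96 + 224 = 320 kbps = 0.320 Mbps.
animated explainer: 4.510 Mbps × 420 s = 1894.2 Mb
sports highlight package: 24.120 Mbps × 1020 s = 24602.4 Mb
lecture capture: 2.920 Mbps × 6300 s = 18396.0 Mb
short film: 24.640 Mbps × 450 s = 11088.0 Mb
gameplay capture: 28.090 Mbps × 1620 s = 45505.8 Mb
Total: 101486.4 Mb = 12685.8 MB.
= 12.69 GB.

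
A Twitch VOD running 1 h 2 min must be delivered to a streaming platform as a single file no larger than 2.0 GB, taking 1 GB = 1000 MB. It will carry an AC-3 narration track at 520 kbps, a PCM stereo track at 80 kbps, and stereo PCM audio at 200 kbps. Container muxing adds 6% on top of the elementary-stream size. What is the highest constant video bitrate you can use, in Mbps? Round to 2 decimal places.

3.26 Mbps

Budget: 2.0 GB = 16000.0 Mb.
Stream payload after overhead: 16000.0 / 1.06 = 15094.3 Mb.
1 h 2 min = 62 min = 3720 s
Total bitrate budget: 15094.3 Mb / 3720 s = 4.058 Mbps.
Audio total: 520 + 80 + 200 = 800 kbps = 0.800 Mbps.
Video: 4.058 − 0.800 = 3.258 Mbps.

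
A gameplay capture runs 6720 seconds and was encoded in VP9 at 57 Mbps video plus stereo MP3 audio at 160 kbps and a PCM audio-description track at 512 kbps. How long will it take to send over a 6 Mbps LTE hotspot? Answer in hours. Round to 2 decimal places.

Audio total: 160 + 512 = 672 kbps = 0.672 Mbps.
Total bitrate: 57.672 Mbps.
File: 57.672 Mbps × 6720 s = 387555.8 Mb.
At 6 Mbps: 387555.8 / 6 = 64592.6 s ≈ 17.9 hours.

17.94 hours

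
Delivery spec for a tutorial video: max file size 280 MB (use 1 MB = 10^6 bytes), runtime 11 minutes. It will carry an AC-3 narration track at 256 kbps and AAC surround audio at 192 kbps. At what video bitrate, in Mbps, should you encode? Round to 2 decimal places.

2.95 Mbps

Budget: 280 MB = 2240.0 Mb.
11 min = 660 s
Total bitrate budget: 2240.0 Mb / 660 s = 3.394 Mbps.
Audio total: 256 + 192 = 448 kbps = 0.448 Mbps.
Video: 3.394 − 0.448 = 2.946 Mbps.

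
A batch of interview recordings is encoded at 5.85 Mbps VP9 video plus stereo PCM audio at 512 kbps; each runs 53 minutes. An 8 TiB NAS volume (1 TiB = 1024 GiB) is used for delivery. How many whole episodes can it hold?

53 min = 3180 s
Audio: 512 kbps = 0.512 Mbps.
Total bitrate: 6.362 Mbps.
Per item: 6.362 Mbps × 3180 s = 20,231 Mb = 2,529 MB.
Capacity: 8 TiB = 70,368,744 Mb; 3478.24 items → 3478 complete.

3478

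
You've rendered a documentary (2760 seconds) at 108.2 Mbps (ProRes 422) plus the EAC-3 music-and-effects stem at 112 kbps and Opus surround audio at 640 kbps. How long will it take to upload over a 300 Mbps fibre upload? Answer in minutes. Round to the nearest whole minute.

Audio total: 112 + 640 = 752 kbps = 0.752 Mbps.
Total bitrate: 108.952 Mbps.
File: 108.952 Mbps × 2760 s = 300707.5 Mb.
At 300 Mbps: 300707.5 / 300 = 1002.4 s ≈ 16.7 minutes.

17 minutes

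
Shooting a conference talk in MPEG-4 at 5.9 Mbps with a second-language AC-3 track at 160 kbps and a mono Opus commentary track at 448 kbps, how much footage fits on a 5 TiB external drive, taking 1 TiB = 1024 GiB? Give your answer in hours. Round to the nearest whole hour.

1877 hours

Audio total: 160 + 448 = 608 kbps = 0.608 Mbps.
Total bitrate: 5.9 + 0.608 = 6.508 Mbps.
Capacity: 5 TiB = 43,980,465 Mb.
Recording time: 43,980,465 / 6.508 = 6,757,908 s ≈ 1,877 hours.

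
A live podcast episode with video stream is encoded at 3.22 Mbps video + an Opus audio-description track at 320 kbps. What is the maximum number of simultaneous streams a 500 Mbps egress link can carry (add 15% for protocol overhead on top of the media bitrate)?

Audio: 320 kbps = 0.320 Mbps.
Per-viewer media rate: 3.540 Mbps.
On the wire with 15% overhead: 4.071 Mbps.
500 Mbps = 500.0 Mbps; 500.0 / 4.071 = 122.82 → 122 viewers.

122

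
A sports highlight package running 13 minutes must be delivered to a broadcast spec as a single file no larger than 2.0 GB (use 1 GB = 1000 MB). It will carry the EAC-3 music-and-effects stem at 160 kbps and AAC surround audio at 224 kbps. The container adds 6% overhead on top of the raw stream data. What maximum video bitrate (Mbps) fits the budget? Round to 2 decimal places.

Budget: 2.0 GB = 16000.0 Mb.
Stream payload after overhead: 16000.0 / 1.06 = 15094.3 Mb.
13 min = 780 s
Total bitrate budget: 15094.3 Mb / 780 s = 19.352 Mbps.
Audio total: 160 + 224 = 384 kbps = 0.384 Mbps.
Video: 19.352 − 0.384 = 18.968 Mbps.

18.97 Mbps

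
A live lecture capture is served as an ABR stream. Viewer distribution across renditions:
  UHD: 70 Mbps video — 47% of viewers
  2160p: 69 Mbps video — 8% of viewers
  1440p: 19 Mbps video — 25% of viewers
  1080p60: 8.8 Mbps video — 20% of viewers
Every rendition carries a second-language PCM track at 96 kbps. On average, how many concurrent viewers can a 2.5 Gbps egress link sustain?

Audio: 96 kbps = 0.096 Mbps.
Average per-viewer bitrate: 0.47×70.096 + 0.08×69.096 + 0.25×19.096 + 0.20×8.896 = 45.026 Mbps.
2.5 Gbps = 2,500 Mbps; 2,500 / 45.026 = 55.52 → 55.

55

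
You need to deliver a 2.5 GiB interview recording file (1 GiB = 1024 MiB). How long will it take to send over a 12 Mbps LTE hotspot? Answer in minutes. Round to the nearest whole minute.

30 minutes

File: 2.5 GiB = 21474.8 Mb.
At 12 Mbps: 21474.8 / 12 = 1789.6 s ≈ 29.8 minutes.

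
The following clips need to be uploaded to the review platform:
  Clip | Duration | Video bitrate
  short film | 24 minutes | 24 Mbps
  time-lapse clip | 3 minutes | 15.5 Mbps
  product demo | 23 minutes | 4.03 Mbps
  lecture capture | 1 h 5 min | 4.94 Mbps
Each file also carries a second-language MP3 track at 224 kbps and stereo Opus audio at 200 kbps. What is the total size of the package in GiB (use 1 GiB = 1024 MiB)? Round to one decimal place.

7.6 GiB

Audio total: 224 + 200 = 424 kbps = 0.424 Mbps.
short film: 24.424 Mbps × 1440 s = 35170.6 Mb
time-lapse clip: 15.924 Mbps × 180 s = 2866.3 Mb
product demo: 4.454 Mbps × 1380 s = 6146.5 Mb
lecture capture: 5.364 Mbps × 3900 s = 20919.6 Mb
Total: 65103.0 Mb = 8137.9 MB.
= 7.579 GiB.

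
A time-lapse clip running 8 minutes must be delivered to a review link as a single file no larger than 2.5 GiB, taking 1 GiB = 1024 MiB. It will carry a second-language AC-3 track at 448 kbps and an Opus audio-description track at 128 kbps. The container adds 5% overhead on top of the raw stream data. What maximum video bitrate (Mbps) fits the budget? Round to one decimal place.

42.0 Mbps

Budget: 2.5 GiB = 21474.8 Mb.
Stream payload after overhead: 21474.8 / 1.05 = 20452.2 Mb.
8 min = 480 s
Total bitrate budget: 20452.2 Mb / 480 s = 42.609 Mbps.
Audio total: 448 + 128 = 576 kbps = 0.576 Mbps.
Video: 42.609 − 0.576 = 42.033 Mbps.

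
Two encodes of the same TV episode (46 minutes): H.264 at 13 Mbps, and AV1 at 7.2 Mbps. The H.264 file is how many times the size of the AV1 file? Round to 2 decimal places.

46 min = 2760 s
H.264: 13.000 Mbps × 2760 s = 35880.0 Mb = 4.177 GiB.
AV1: 7.200 Mbps × 2760 s = 19872.0 Mb = 2.313 GiB.
Ratio: 4.177 / 2.313 = 1.806.

1.81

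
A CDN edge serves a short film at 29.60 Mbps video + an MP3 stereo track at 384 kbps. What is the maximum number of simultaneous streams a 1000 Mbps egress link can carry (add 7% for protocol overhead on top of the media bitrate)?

Audio: 384 kbps = 0.384 Mbps.
Per-viewer media rate: 29.984 Mbps.
On the wire with 7% overhead: 32.083 Mbps.
1000 Mbps = 1,000 Mbps; 1,000 / 32.083 = 31.17 → 31 viewers.

31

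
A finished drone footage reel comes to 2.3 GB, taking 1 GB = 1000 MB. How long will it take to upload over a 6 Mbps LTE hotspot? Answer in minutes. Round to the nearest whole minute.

File: 2.3 GB = 18400.0 Mb.
At 6 Mbps: 18400.0 / 6 = 3066.7 s ≈ 51.1 minutes.

51 minutes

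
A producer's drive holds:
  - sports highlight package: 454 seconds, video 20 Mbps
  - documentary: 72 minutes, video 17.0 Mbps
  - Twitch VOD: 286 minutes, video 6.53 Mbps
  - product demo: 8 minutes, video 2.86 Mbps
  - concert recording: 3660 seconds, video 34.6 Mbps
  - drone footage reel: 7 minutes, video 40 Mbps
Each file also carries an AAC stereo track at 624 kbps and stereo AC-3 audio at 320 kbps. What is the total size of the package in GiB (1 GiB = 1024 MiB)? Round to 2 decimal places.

42.42 GiB

Audio total: 624 + 320 = 944 kbps = 0.944 Mbps.
sports highlight package: 20.944 Mbps × 454 s = 9508.6 Mb
documentary: 17.944 Mbps × 4320 s = 77518.1 Mb
Twitch VOD: 7.474 Mbps × 17160 s = 128253.8 Mb
product demo: 3.804 Mbps × 480 s = 1825.9 Mb
concert recording: 35.544 Mbps × 3660 s = 130091.0 Mb
drone footage reel: 40.944 Mbps × 420 s = 17196.5 Mb
Total: 364393.9 Mb = 45549.2 MB.
= 42.42 GiB.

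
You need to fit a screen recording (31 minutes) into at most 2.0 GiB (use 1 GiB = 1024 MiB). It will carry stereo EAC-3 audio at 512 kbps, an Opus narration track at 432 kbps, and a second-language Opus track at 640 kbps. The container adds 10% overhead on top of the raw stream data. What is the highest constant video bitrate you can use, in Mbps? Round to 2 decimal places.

6.81 Mbps

Budget: 2.0 GiB = 17179.9 Mb.
Stream payload after overhead: 17179.9 / 1.10 = 15618.1 Mb.
31 min = 1860 s
Total bitrate budget: 15618.1 Mb / 1860 s = 8.397 Mbps.
Audio total: 512 + 432 + 640 = 1584 kbps = 1.584 Mbps.
Video: 8.397 − 1.584 = 6.813 Mbps.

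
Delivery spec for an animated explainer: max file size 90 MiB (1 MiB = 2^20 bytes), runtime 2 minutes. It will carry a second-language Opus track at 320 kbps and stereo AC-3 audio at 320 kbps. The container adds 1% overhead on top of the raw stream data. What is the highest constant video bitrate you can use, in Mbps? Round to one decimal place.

5.6 Mbps

Budget: 90 MiB = 755.0 Mb.
Stream payload after overhead: 755.0 / 1.01 = 747.5 Mb.
2 min = 120 s
Total bitrate budget: 747.5 Mb / 120 s = 6.229 Mbps.
Audio total: 320 + 320 = 640 kbps = 0.640 Mbps.
Video: 6.229 − 0.640 = 5.589 Mbps.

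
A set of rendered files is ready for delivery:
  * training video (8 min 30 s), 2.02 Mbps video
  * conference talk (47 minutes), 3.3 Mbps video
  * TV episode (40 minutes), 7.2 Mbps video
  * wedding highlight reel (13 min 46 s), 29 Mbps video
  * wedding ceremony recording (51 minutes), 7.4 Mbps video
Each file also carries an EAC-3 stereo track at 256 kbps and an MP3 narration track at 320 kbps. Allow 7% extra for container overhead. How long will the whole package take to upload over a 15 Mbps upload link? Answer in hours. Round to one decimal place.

1.6 hours

Audio total: 256 + 320 = 576 kbps = 0.576 Mbps.
training video: 2.596 Mbps × 510 s × 1.07 = 1416.6 Mb
conference talk: 3.876 Mbps × 2820 s × 1.07 = 11695.4 Mb
TV episode: 7.776 Mbps × 2400 s × 1.07 = 19968.8 Mb
wedding highlight reel: 29.576 Mbps × 826 s × 1.07 = 26139.9 Mb
wedding ceremony recording: 7.976 Mbps × 3060 s × 1.07 = 26115.0 Mb
Total: 85335.7 Mb = 10667.0 MB.
At 15 Mbps: 85335.7 / 15 = 5689 s ≈ 1.58 hours.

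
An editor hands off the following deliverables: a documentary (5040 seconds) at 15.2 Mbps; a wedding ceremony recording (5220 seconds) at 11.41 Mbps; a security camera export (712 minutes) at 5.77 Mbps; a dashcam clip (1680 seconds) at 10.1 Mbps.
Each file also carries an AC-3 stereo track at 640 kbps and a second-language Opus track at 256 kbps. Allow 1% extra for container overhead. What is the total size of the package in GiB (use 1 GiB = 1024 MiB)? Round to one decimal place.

52.7 GiB

Audio total: 640 + 256 = 896 kbps = 0.896 Mbps.
documentary: 16.096 Mbps × 5040 s × 1.01 = 81935.1 Mb
wedding ceremony recording: 12.306 Mbps × 5220 s × 1.01 = 64879.7 Mb
security camera export: 6.666 Mbps × 42720 s × 1.01 = 287619.2 Mb
dashcam clip: 10.996 Mbps × 1680 s × 1.01 = 18658.0 Mb
Total: 453092.0 Mb = 56636.5 MB.
= 52.75 GiB.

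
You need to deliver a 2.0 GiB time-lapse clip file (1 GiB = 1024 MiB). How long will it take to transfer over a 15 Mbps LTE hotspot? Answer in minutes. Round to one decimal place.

19.1 minutes

File: 2.0 GiB = 17179.9 Mb.
At 15 Mbps: 17179.9 / 15 = 1145.3 s ≈ 19.1 minutes.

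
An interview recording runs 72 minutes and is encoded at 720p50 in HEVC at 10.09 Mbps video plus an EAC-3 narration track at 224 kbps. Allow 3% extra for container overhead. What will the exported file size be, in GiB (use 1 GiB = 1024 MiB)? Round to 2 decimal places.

72 min = 4320 s
Audio: 224 kbps = 0.224 Mbps.
Total bitrate: 10.09 + 0.224 = 10.314 Mbps.
Stream data: 10.314 Mbps × 4320 s = 44556.5 Mb.
With 3% container overhead: ×1.03.
45,893 Mb = 5,736,646,800 bytes ÷ 1,073,741,824 = 5.343 GiB.

5.34 GiB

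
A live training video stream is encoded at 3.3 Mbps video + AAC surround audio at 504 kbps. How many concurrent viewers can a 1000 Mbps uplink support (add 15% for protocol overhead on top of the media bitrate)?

228

Audio: 504 kbps = 0.504 Mbps.
Per-viewer media rate: 3.804 Mbps.
On the wire with 15% overhead: 4.375 Mbps.
1000 Mbps = 1,000 Mbps; 1,000 / 4.375 = 228.59 → 228 viewers.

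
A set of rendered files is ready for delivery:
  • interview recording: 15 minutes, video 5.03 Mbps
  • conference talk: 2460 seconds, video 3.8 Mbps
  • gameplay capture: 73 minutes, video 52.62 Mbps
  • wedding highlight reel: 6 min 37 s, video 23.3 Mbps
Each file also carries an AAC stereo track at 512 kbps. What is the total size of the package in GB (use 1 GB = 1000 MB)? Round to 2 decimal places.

Audio: 512 kbps = 0.512 Mbps.
interview recording: 5.542 Mbps × 900 s = 4987.8 Mb
conference talk: 4.312 Mbps × 2460 s = 10607.5 Mb
gameplay capture: 53.132 Mbps × 4380 s = 232718.2 Mb
wedding highlight reel: 23.812 Mbps × 397 s = 9453.4 Mb
Total: 257766.8 Mb = 32220.9 MB.
= 32.22 GB.

32.22 GB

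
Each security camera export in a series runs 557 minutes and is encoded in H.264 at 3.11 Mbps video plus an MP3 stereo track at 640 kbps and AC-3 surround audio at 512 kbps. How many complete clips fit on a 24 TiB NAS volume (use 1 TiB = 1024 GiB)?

1482

557 min = 33420 s
Audio total: 640 + 512 = 1152 kbps = 1.152 Mbps.
Total bitrate: 4.262 Mbps.
Per item: 4.262 Mbps × 33420 s = 142,436 Mb = 17,805 MB.
Capacity: 24 TiB = 211,106,233 Mb; 1482.11 items → 1482 complete.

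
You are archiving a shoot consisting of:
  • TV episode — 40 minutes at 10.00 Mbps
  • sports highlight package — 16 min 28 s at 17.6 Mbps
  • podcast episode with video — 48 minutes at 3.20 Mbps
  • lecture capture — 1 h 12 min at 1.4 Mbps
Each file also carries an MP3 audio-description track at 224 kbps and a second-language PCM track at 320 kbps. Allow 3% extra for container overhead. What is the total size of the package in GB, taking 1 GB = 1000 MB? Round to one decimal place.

8.0 GB

Audio total: 224 + 320 = 544 kbps = 0.544 Mbps.
TV episode: 10.544 Mbps × 2400 s × 1.03 = 26064.8 Mb
sports highlight package: 18.144 Mbps × 988 s × 1.03 = 18464.1 Mb
podcast episode with video: 3.744 Mbps × 2880 s × 1.03 = 11106.2 Mb
lecture capture: 1.944 Mbps × 4320 s × 1.03 = 8650.0 Mb
Total: 64285.1 Mb = 8035.6 MB.
= 8.036 GB.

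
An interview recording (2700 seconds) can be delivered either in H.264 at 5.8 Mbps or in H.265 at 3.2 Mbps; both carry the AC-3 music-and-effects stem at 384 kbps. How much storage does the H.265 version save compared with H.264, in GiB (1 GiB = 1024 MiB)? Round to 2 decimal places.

0.82 GiB

Audio: 384 kbps = 0.384 Mbps.
H.264: 6.184 Mbps × 2700 s = 16696.8 Mb = 1.944 GiB.
H.265: 3.584 Mbps × 2700 s = 9676.8 Mb = 1.127 GiB.
Saving: 1.944 − 1.127 = 0.817 GiB.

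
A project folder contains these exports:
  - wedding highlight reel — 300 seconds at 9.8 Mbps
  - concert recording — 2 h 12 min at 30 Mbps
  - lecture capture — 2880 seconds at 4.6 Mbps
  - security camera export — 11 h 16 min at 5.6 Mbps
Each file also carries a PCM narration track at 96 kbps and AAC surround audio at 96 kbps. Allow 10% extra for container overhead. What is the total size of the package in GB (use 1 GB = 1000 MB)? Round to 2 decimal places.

67.49 GB

Audio total: 96 + 96 = 192 kbps = 0.192 Mbps.
wedding highlight reel: 9.992 Mbps × 300 s × 1.10 = 3297.4 Mb
concert recording: 30.192 Mbps × 7920 s × 1.10 = 263032.7 Mb
lecture capture: 4.792 Mbps × 2880 s × 1.10 = 15181.1 Mb
security camera export: 5.792 Mbps × 40560 s × 1.10 = 258415.9 Mb
Total: 539927.0 Mb = 67490.9 MB.
= 67.49 GB.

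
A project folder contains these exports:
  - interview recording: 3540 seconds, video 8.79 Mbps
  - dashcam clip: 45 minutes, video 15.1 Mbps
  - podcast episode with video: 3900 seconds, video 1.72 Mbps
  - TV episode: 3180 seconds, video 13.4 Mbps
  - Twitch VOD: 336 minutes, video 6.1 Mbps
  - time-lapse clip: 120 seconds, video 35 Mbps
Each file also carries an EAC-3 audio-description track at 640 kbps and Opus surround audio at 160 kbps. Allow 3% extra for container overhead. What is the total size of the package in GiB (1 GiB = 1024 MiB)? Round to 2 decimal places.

33.01 GiB

Audio total: 640 + 160 = 800 kbps = 0.800 Mbps.
interview recording: 9.590 Mbps × 3540 s × 1.03 = 34967.1 Mb
dashcam clip: 15.900 Mbps × 2700 s × 1.03 = 44217.9 Mb
podcast episode with video: 2.520 Mbps × 3900 s × 1.03 = 10122.8 Mb
TV episode: 14.200 Mbps × 3180 s × 1.03 = 46510.7 Mb
Twitch VOD: 6.900 Mbps × 20160 s × 1.03 = 143277.1 Mb
time-lapse clip: 35.800 Mbps × 120 s × 1.03 = 4424.9 Mb
Total: 283520.5 Mb = 35440.1 MB.
= 33.01 GiB.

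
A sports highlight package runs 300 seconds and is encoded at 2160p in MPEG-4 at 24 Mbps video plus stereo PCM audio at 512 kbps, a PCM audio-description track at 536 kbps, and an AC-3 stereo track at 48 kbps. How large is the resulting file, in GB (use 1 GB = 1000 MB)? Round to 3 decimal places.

0.941 GB

Audio total: 512 + 536 + 48 = 1096 kbps = 1.096 Mbps.
Total bitrate: 24 + 1.096 = 25.096 Mbps.
Stream data: 25.096 Mbps × 300 s = 7528.8 Mb.
7,529 Mb ÷ 8 = 941.1 MB → 0.9411 GB.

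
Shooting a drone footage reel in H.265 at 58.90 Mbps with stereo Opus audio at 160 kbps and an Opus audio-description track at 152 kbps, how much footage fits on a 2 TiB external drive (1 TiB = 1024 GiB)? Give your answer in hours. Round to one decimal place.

Audio total: 160 + 152 = 312 kbps = 0.312 Mbps.
Total bitrate: 58.90 + 0.312 = 59.212 Mbps.
Capacity: 2 TiB = 17,592,186 Mb.
Recording time: 17,592,186 / 59.212 = 297,105 s ≈ 82.5 hours.

82.5 hours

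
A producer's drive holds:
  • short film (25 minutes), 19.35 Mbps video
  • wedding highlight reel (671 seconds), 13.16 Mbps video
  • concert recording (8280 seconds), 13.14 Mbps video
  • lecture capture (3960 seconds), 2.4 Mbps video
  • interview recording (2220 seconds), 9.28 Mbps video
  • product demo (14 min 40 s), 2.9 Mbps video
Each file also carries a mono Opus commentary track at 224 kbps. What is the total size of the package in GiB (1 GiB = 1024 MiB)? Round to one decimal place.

Audio: 224 kbps = 0.224 Mbps.
short film: 19.574 Mbps × 1500 s = 29361.0 Mb
wedding highlight reel: 13.384 Mbps × 671 s = 8980.7 Mb
concert recording: 13.364 Mbps × 8280 s = 110653.9 Mb
lecture capture: 2.624 Mbps × 3960 s = 10391.0 Mb
interview recording: 9.504 Mbps × 2220 s = 21098.9 Mb
product demo: 3.124 Mbps × 880 s = 2749.1 Mb
Total: 183234.6 Mb = 22904.3 MB.
= 21.33 GiB.

21.3 GiB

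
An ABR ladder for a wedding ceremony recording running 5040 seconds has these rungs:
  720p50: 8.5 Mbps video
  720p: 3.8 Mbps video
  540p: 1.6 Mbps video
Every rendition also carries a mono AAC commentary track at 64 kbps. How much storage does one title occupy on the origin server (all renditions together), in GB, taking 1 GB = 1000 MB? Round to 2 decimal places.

Audio: 64 kbps = 0.064 Mbps.
Sum of rendition bitrates: (8.5+0.064) + (3.8+0.064) + (1.6+0.064) = 14.092 Mbps.
× 5040 s = 71,024 Mb = 8,878 MB = 8.878 GB.

8.88 GB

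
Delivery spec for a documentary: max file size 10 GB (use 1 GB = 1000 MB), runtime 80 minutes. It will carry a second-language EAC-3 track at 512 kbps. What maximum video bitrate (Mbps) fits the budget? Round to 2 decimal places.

Budget: 10 GB = 80000.0 Mb.
80 min = 4800 s
Total bitrate budget: 80000.0 Mb / 4800 s = 16.667 Mbps.
Audio: 512 kbps = 0.512 Mbps.
Video: 16.667 − 0.512 = 16.155 Mbps.

16.15 Mbps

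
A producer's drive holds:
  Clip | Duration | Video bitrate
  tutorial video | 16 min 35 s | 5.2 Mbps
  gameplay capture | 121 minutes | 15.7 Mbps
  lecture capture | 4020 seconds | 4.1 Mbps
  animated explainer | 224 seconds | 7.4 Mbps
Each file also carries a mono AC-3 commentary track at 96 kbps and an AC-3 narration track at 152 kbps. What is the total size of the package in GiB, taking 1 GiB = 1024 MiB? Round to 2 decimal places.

16.34 GiB

Audio total: 96 + 152 = 248 kbps = 0.248 Mbps.
tutorial video: 5.448 Mbps × 995 s = 5420.8 Mb
gameplay capture: 15.948 Mbps × 7260 s = 115782.5 Mb
lecture capture: 4.348 Mbps × 4020 s = 17479.0 Mb
animated explainer: 7.648 Mbps × 224 s = 1713.2 Mb
Total: 140395.4 Mb = 17549.4 MB.
= 16.34 GiB.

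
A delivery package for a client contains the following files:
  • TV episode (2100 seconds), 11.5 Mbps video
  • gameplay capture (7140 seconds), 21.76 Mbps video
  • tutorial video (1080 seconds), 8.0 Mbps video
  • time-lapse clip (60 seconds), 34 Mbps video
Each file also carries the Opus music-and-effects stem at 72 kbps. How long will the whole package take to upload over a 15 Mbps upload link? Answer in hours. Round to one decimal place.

3.5 hours

Audio: 72 kbps = 0.072 Mbps.
TV episode: 11.572 Mbps × 2100 s = 24301.2 Mb
gameplay capture: 21.832 Mbps × 7140 s = 155880.5 Mb
tutorial video: 8.072 Mbps × 1080 s = 8717.8 Mb
time-lapse clip: 34.072 Mbps × 60 s = 2044.3 Mb
Total: 190943.8 Mb = 23868.0 MB.
At 15 Mbps: 190943.8 / 15 = 12730 s ≈ 3.54 hours.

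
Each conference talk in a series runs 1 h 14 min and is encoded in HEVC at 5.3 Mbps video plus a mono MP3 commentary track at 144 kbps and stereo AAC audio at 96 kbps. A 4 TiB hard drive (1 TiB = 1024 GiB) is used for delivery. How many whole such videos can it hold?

1 h 14 min = 74 min = 4440 s
Audio total: 144 + 96 = 240 kbps = 0.240 Mbps.
Total bitrate: 5.540 Mbps.
Per item: 5.540 Mbps × 4440 s = 24,598 Mb = 3,075 MB.
Capacity: 4 TiB = 35,184,372 Mb; 1430.40 items → 1430 complete.

1430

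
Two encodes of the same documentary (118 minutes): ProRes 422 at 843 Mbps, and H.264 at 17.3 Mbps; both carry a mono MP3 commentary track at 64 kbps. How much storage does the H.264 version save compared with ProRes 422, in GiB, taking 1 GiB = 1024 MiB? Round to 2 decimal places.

680.56 GiB

118 min = 7080 s
Audio: 64 kbps = 0.064 Mbps.
ProRes 422: 843.064 Mbps × 7080 s = 5968893.1 Mb = 694.871 GiB.
H.264: 17.364 Mbps × 7080 s = 122937.1 Mb = 14.312 GiB.
Saving: 694.871 − 14.312 = 680.559 GiB.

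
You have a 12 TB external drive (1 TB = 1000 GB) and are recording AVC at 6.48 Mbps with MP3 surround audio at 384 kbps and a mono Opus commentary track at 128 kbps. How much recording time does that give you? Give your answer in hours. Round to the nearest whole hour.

3814 hours

Audio total: 384 + 128 = 512 kbps = 0.512 Mbps.
Total bitrate: 6.48 + 0.512 = 6.992 Mbps.
Capacity: 12 TB = 96,000,000 Mb.
Recording time: 96,000,000 / 6.992 = 13,729,977 s ≈ 3,814 hours.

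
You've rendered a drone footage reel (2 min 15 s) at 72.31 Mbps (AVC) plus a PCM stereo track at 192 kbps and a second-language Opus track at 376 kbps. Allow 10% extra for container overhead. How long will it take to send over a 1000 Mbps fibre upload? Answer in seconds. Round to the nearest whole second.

2 min 15 s = 135 s
Audio total: 192 + 376 = 568 kbps = 0.568 Mbps.
Total bitrate: 72.878 Mbps.
File: 72.878 Mbps × 135 s = 9838.5 Mb.
With 10% container overhead: ×1.10. → 10822.4 Mb.
At 1000 Mbps: 10822.4 / 1000 = 10.8 s ≈ 10.8 seconds.

11 seconds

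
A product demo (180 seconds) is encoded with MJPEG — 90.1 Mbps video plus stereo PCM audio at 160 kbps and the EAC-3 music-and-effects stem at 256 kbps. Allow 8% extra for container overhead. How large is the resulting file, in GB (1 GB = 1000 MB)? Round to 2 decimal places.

Audio total: 160 + 256 = 416 kbps = 0.416 Mbps.
Total bitrate: 90.1 + 0.416 = 90.516 Mbps.
Stream data: 90.516 Mbps × 180 s = 16292.9 Mb.
With 8% container overhead: ×1.08.
17,596 Mb ÷ 8 = 2,200 MB → 2.200 GB.

2.20 GB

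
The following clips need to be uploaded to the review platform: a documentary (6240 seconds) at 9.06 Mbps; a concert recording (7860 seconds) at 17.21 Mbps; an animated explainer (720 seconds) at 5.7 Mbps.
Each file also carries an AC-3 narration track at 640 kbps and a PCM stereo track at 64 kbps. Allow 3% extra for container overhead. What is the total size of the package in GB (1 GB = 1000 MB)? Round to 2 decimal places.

26.57 GB

Audio total: 640 + 64 = 704 kbps = 0.704 Mbps.
documentary: 9.764 Mbps × 6240 s × 1.03 = 62755.2 Mb
concert recording: 17.914 Mbps × 7860 s × 1.03 = 145028.2 Mb
animated explainer: 6.404 Mbps × 720 s × 1.03 = 4749.2 Mb
Total: 212532.5 Mb = 26566.6 MB.
= 26.57 GB.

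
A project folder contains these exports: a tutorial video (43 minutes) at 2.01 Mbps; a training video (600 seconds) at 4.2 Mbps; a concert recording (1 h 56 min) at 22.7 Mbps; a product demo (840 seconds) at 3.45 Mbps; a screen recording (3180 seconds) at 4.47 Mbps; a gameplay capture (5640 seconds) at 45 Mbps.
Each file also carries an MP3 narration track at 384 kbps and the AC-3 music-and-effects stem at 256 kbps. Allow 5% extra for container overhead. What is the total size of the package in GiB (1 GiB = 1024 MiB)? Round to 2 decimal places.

54.92 GiB

Audio total: 384 + 256 = 640 kbps = 0.640 Mbps.
tutorial video: 2.650 Mbps × 2580 s × 1.05 = 7178.9 Mb
training video: 4.840 Mbps × 600 s × 1.05 = 3049.2 Mb
concert recording: 23.340 Mbps × 6960 s × 1.05 = 170568.7 Mb
product demo: 4.090 Mbps × 840 s × 1.05 = 3607.4 Mb
screen recording: 5.110 Mbps × 3180 s × 1.05 = 17062.3 Mb
gameplay capture: 45.640 Mbps × 5640 s × 1.05 = 270280.1 Mb
Total: 471746.5 Mb = 58968.3 MB.
= 54.92 GiB.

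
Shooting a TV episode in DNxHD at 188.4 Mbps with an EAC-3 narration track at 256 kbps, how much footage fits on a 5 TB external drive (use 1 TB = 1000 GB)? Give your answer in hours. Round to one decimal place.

58.9 hours

Audio: 256 kbps = 0.256 Mbps.
Total bitrate: 188.4 + 0.256 = 188.656 Mbps.
Capacity: 5 TB = 40,000,000 Mb.
Recording time: 40,000,000 / 188.656 = 212,026 s ≈ 58.9 hours.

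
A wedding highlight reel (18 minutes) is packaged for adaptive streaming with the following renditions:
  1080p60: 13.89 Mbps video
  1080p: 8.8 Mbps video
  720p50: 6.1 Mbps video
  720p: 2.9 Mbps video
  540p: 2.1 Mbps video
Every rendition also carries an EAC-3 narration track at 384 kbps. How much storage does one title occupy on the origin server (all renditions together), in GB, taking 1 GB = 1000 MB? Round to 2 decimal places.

4.82 GB

18 min = 1080 s
Audio: 384 kbps = 0.384 Mbps.
Sum of rendition bitrates: (13.89+0.384) + (8.8+0.384) + (6.1+0.384) + (2.9+0.384) + (2.1+0.384) = 35.710 Mbps.
× 1080 s = 38,567 Mb = 4,821 MB = 4.821 GB.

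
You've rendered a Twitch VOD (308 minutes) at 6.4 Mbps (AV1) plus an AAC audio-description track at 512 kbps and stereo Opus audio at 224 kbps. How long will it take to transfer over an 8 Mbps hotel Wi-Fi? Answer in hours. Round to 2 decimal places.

308 min = 18480 s
Audio total: 512 + 224 = 736 kbps = 0.736 Mbps.
Total bitrate: 7.136 Mbps.
File: 7.136 Mbps × 18480 s = 131873.3 Mb.
At 8 Mbps: 131873.3 / 8 = 16484.2 s ≈ 4.58 hours.

4.58 hours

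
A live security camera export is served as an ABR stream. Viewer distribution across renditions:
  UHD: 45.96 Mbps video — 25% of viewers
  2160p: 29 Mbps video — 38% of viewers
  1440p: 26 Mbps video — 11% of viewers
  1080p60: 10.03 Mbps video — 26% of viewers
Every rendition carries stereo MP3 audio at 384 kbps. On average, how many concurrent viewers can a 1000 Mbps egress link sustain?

Audio: 384 kbps = 0.384 Mbps.
Average per-viewer bitrate: 0.25×46.344 + 0.38×29.384 + 0.11×26.384 + 0.26×10.414 = 28.362 Mbps.
1000 Mbps = 1,000 Mbps; 1,000 / 28.362 = 35.26 → 35.

35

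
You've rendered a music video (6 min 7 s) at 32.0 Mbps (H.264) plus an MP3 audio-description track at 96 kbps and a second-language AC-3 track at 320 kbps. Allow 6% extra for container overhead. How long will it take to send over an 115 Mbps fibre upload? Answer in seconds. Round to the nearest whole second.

110 seconds

6 min 7 s = 367 s
Audio total: 96 + 320 = 416 kbps = 0.416 Mbps.
Total bitrate: 32.416 Mbps.
File: 32.416 Mbps × 367 s = 11896.7 Mb.
With 6% container overhead: ×1.06. → 12610.5 Mb.
At 115 Mbps: 12610.5 / 115 = 109.7 s ≈ 110 seconds.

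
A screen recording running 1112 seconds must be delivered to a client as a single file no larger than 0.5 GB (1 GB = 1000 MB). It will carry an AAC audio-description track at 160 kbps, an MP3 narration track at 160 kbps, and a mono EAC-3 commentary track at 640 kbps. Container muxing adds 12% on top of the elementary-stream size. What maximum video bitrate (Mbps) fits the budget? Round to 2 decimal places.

Budget: 0.5 GB = 4000.0 Mb.
Stream payload after overhead: 4000.0 / 1.12 = 3571.4 Mb.
Total bitrate budget: 3571.4 Mb / 1112 s = 3.212 Mbps.
Audio total: 160 + 160 + 640 = 960 kbps = 0.960 Mbps.
Video: 3.212 − 0.960 = 2.252 Mbps.

2.25 Mbps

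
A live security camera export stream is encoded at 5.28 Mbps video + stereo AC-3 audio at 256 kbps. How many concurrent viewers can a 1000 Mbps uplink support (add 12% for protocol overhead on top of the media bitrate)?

Audio: 256 kbps = 0.256 Mbps.
Per-viewer media rate: 5.536 Mbps.
On the wire with 12% overhead: 6.200 Mbps.
1000 Mbps = 1,000 Mbps; 1,000 / 6.200 = 161.28 → 161 viewers.

161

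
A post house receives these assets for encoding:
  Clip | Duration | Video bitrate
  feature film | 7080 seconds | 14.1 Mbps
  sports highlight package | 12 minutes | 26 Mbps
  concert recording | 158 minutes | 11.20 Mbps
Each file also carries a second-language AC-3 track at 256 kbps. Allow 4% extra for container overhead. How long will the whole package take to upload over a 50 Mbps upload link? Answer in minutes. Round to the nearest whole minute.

Audio: 256 kbps = 0.256 Mbps.
feature film: 14.356 Mbps × 7080 s × 1.04 = 105706.1 Mb
sports highlight package: 26.256 Mbps × 720 s × 1.04 = 19660.5 Mb
concert recording: 11.456 Mbps × 9480 s × 1.04 = 112947.0 Mb
Total: 238313.6 Mb = 29789.2 MB.
At 50 Mbps: 238313.6 / 50 = 4766 s ≈ 79.4 minutes.

79 minutes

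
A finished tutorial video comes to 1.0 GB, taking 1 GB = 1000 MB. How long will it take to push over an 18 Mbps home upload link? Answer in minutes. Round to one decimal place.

7.4 minutes

File: 1.0 GB = 8000.0 Mb.
At 18 Mbps: 8000.0 / 18 = 444.4 s ≈ 7.41 minutes.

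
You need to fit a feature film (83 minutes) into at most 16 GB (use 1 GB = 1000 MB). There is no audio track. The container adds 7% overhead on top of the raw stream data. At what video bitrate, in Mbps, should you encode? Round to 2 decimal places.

Budget: 16 GB = 128000.0 Mb.
Stream payload after overhead: 128000.0 / 1.07 = 119626.2 Mb.
83 min = 4980 s
Total bitrate budget: 119626.2 Mb / 4980 s = 24.021 Mbps.

24.02 Mbps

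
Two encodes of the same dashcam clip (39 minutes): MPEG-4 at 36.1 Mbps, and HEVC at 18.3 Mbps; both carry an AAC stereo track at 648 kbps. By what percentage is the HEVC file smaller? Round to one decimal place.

39 min = 2340 s
Audio: 648 kbps = 0.648 Mbps.
MPEG-4: 36.748 Mbps × 2340 s = 85990.3 Mb = 10.011 GiB.
HEVC: 18.948 Mbps × 2340 s = 44338.3 Mb = 5.162 GiB.
Reduction: (1 − 5.162/10.011) × 100 = 48.44%.

48.4%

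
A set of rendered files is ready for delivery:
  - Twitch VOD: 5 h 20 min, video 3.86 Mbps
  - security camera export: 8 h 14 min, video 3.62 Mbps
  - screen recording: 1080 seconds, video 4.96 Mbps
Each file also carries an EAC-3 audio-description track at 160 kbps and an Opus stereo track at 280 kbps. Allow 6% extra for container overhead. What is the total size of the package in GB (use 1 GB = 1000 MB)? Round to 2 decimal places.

Audio total: 160 + 280 = 440 kbps = 0.440 Mbps.
Twitch VOD: 4.300 Mbps × 19200 s × 1.06 = 87513.6 Mb
security camera export: 4.060 Mbps × 29640 s × 1.06 = 127558.7 Mb
screen recording: 5.400 Mbps × 1080 s × 1.06 = 6181.9 Mb
Total: 221254.2 Mb = 27656.8 MB.
= 27.66 GB.

27.66 GB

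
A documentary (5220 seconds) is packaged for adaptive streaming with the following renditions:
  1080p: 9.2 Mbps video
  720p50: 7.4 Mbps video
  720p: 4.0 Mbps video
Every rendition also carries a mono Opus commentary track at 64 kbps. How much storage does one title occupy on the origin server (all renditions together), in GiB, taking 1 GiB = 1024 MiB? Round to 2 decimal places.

12.64 GiB

Audio: 64 kbps = 0.064 Mbps.
Sum of rendition bitrates: (9.2+0.064) + (7.4+0.064) + (4.0+0.064) = 20.792 Mbps.
× 5220 s = 108,534 Mb = 13,567 MB = 12.64 GiB.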